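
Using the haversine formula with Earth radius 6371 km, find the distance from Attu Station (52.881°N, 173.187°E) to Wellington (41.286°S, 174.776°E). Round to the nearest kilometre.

Δλ = 174.776 − 173.187 = 1.589°.
Δφ = -41.286 − 52.881 = -94.167°.
a = sin²(Δφ/2) + cos φ₁ · cos φ₂ · sin²(Δλ/2) = 0.536419.
c = 2·atan2(√a, √(1−a)) = 1.64370 rad → d = 6371·c ≈ 10472.01 km.

10472 km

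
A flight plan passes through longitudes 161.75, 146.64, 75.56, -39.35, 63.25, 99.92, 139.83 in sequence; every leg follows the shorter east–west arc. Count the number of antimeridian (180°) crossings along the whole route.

Leg 1: +161.75° → +146.64°, shortest Δλ = -15.11° (west) — does not cross 180°.
Leg 2: +146.64° → +75.56°, shortest Δλ = -71.08° (west) — does not cross 180°.
Leg 3: +75.56° → -39.35°, shortest Δλ = -114.91° (west) — does not cross 180°.
Leg 4: -39.35° → +63.25°, shortest Δλ = 102.6° (east) — does not cross 180°.
Leg 5: +63.25° → +99.92°, shortest Δλ = 36.67° (east) — does not cross 180°.
Leg 6: +99.92° → +139.83°, shortest Δλ = 39.91° (east) — does not cross 180°.
Total crossings: 0.

0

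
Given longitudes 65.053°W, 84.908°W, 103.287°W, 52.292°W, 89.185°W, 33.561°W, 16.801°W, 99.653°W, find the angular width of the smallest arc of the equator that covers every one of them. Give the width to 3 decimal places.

Sort the longitudes: -103.287°, -99.653°, -89.185°, -84.908°, -65.053°, -52.292°, -33.561°, -16.801°.
Eastward gaps between consecutive values (wrapping around): 3.634°, 10.468°, 4.277°, 19.855°, 12.761°, 18.731°, 16.760°, 273.514°.
Largest gap = 273.514° ⇒ minimal covering band is its complement: 360° − 273.514° = 86.486°.
Band runs from -103.287° eastward to -16.801°.

86.486°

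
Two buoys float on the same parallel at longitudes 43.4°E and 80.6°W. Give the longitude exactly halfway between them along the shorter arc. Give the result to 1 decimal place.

Signed shortest Δλ from +43.4° to -80.6° is -124.0°.
Midpoint longitude = +43.4° + (-124.0°)/2 = +43.4° − 62.0° = -18.6°.

18.6°W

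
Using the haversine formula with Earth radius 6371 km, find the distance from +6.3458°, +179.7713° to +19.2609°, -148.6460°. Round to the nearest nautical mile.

2000 nmi

Δλ = -148.6460 − 179.7713 = -328.4173°; wrapped into (−180°, 180°]: 31.5827°.
Δφ = 19.2609 − 6.3458 = 12.9151°.
a = sin²(Δφ/2) + cos φ₁ · cos φ₂ · sin²(Δλ/2) = 0.082133.
c = 2·atan2(√a, √(1−a)) = 0.58133 rad → d = 6371·c ≈ 3703.63 km ≈ 1999.80 nmi.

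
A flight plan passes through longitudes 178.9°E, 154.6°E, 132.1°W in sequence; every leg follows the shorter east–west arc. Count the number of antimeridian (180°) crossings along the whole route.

Leg 1: +178.9° → +154.6°, shortest Δλ = -24.3° (west) — does not cross 180°.
Leg 2: +154.6° → -132.1°, shortest Δλ = 73.3° (east) — crosses 180°.
Total crossings: 1.

1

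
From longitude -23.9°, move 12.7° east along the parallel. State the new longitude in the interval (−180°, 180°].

-11.2°

Start at -23.9°; shift +12.7° → -11.2°.
-11.2° already lies in (−180°, 180°].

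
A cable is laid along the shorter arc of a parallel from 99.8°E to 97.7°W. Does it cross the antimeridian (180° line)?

Yes

Naïve |-97.7 − 99.8| = 197.5° > 180°, so the shorter arc goes the other way round — across 180°.
Signed shortest Δλ = ((-97.7 − 99.8 + 180) mod 360) − 180 = 162.5°.
Going east by 162.5° from +99.8° passes through 180° before reaching -97.7°.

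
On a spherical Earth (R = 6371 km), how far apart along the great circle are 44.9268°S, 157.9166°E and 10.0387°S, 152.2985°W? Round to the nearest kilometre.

Δλ = -152.2985 − 157.9166 = -310.2151°; wrapped into (−180°, 180°]: 49.7849°.
Δφ = -10.0387 − -44.9268 = 34.8881°.
a = sin²(Δφ/2) + cos φ₁ · cos φ₂ · sin²(Δλ/2) = 0.213383.
c = 2·atan2(√a, √(1−a)) = 0.96035 rad → d = 6371·c ≈ 6118.38 km.

6118 km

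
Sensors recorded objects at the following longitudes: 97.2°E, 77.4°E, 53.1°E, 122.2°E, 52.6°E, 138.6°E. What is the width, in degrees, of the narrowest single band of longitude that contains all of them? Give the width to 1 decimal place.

Sort the longitudes: +52.6°, +53.1°, +77.4°, +97.2°, +122.2°, +138.6°.
Eastward gaps between consecutive values (wrapping around): 0.5°, 24.3°, 19.8°, 25.0°, 16.4°, 274.0°.
Largest gap = 274.0° ⇒ minimal covering band is its complement: 360° − 274.0° = 86.0°.
Band runs from +52.6° eastward to +138.6°.

86.0°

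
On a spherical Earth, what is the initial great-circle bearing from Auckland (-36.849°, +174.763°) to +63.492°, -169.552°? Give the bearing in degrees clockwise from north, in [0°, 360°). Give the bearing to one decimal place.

7.1°

Δλ = -169.552 − 174.763 = -344.315°; wrapped into (−180°, 180°]: 15.685°.
θ = atan2( sin Δλ · cos φ₂ , cos φ₁ · sin φ₂ − sin φ₁ · cos φ₂ · cos Δλ )
  = atan2(0.12066, 0.97379) = 7.064° → normalised to [0°, 360°): 7.064°.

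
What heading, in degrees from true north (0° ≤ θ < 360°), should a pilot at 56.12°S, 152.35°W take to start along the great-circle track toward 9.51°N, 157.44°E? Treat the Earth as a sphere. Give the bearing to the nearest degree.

309°

Δλ = 157.44 − -152.35 = 309.79°; wrapped into (−180°, 180°]: -50.21°.
θ = atan2( sin Δλ · cos φ₂ , cos φ₁ · sin φ₂ − sin φ₁ · cos φ₂ · cos Δλ )
  = atan2(-0.75784, 0.61611) = -50.889° → normalised to [0°, 360°): 309.111°.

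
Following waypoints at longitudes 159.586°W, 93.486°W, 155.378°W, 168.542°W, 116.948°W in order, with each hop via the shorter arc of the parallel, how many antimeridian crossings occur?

Leg 1: -159.586° → -93.486°, shortest Δλ = 66.1° (east) — does not cross 180°.
Leg 2: -93.486° → -155.378°, shortest Δλ = -61.892° (west) — does not cross 180°.
Leg 3: -155.378° → -168.542°, shortest Δλ = -13.164° (west) — does not cross 180°.
Leg 4: -168.542° → -116.948°, shortest Δλ = 51.594° (east) — does not cross 180°.
Total crossings: 0.

0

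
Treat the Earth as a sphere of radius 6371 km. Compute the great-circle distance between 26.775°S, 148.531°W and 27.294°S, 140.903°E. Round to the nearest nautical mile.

Δλ = 140.903 − -148.531 = 289.434°; wrapped into (−180°, 180°]: -70.566°.
Δφ = -27.294 − -26.775 = -0.519°.
a = sin²(Δφ/2) + cos φ₁ · cos φ₂ · sin²(Δλ/2) = 0.264725.
c = 2·atan2(√a, √(1−a)) = 1.08088 rad → d = 6371·c ≈ 6886.30 km ≈ 3718.31 nmi.

3718 nmi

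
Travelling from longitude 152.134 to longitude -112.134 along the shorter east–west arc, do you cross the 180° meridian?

Naïve |-112.134 − 152.134| = 264.268° > 180°, so the shorter arc goes the other way round — across 180°.
Signed shortest Δλ = ((-112.134 − 152.134 + 180) mod 360) − 180 = 95.732°.
Going east by 95.732° from +152.134° passes through 180° before reaching -112.134°.

Yes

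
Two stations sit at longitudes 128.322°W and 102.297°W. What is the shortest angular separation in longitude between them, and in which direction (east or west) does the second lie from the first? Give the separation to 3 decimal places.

Raw difference: -102.297 − -128.322 = 26.025°.
Normalise into (−180°, 180°]: 26.025° stays 26.025°.
Positive ⇒ the second point lies to the east; separation 26.025°.

26.025° east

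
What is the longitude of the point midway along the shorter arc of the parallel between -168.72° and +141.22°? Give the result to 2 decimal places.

+166.25°

Signed shortest Δλ from -168.72° to +141.22° is -50.06°.
Midpoint longitude = -168.72° + (-50.06°)/2 = -168.72° − 25.03° = -193.75°.
Normalise into (−180°, 180°]: +166.25°.
(The naïve average (-168.72 + +141.22)/2 = -13.75° is on the wrong side of the globe.)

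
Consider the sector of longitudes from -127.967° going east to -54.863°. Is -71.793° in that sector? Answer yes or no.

Yes

Band width going east from -127.967° to -54.863°: ((-54.863 − -127.967) mod 360) = 73.104°.
Offset of -71.793° east of the west edge: ((-71.793 − -127.967) mod 360) = 56.174°.
56.174° ≤ 73.104° ⇒ inside.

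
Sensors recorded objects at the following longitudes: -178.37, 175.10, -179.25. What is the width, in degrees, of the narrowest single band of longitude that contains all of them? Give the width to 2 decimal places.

6.53°

Sort the longitudes: -179.25°, -178.37°, +175.10°.
Eastward gaps between consecutive values (wrapping around): 0.88°, 353.47°, 5.65°.
Largest gap = 353.47° ⇒ minimal covering band is its complement: 360° − 353.47° = 6.53°.
Band runs from +175.10° eastward to -178.37°, crossing the antimeridian.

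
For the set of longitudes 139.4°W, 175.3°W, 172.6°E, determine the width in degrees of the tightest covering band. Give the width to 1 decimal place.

Sort the longitudes: -175.3°, -139.4°, +172.6°.
Eastward gaps between consecutive values (wrapping around): 35.9°, 312.0°, 12.1°.
Largest gap = 312.0° ⇒ minimal covering band is its complement: 360° − 312.0° = 48.0°.
Band runs from +172.6° eastward to -139.4°, crossing the antimeridian.

48.0°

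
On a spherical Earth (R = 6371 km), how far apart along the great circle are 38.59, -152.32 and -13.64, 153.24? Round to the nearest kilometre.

Δλ = 153.24 − -152.32 = 305.56°; wrapped into (−180°, 180°]: -54.44°.
Δφ = -13.64 − 38.59 = -52.23°.
a = sin²(Δφ/2) + cos φ₁ · cos φ₂ · sin²(Δλ/2) = 0.352676.
c = 2·atan2(√a, √(1−a)) = 1.27171 rad → d = 6371·c ≈ 8102.05 km.

8102 km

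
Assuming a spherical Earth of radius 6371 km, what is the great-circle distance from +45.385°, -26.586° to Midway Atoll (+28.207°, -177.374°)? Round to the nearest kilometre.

11315 km

Δλ = -177.374 − -26.586 = -150.788°.
Δφ = 28.207 − 45.385 = -17.178°.
a = sin²(Δφ/2) + cos φ₁ · cos φ₂ · sin²(Δλ/2) = 0.601880.
c = 2·atan2(√a, √(1−a)) = 1.77599 rad → d = 6371·c ≈ 11314.85 km.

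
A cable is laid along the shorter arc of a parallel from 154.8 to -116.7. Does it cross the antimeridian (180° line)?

Naïve |-116.7 − 154.8| = 271.5° > 180°, so the shorter arc goes the other way round — across 180°.
Signed shortest Δλ = ((-116.7 − 154.8 + 180) mod 360) − 180 = 88.5°.
Going east by 88.5° from +154.8° passes through 180° before reaching -116.7°.

Yes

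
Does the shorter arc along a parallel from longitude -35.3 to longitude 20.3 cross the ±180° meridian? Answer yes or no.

No

Signed shortest Δλ = ((20.3 − -35.3 + 180) mod 360) − 180 = 55.6°.
Going east by 55.6° from -35.3° reaches +20.3° without touching 180°.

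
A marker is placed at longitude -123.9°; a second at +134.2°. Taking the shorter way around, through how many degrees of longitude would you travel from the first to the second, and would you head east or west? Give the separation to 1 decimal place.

101.9° west

Raw difference: 134.2 − -123.9 = 258.1°.
Normalise into (−180°, 180°]: 258.1° − 360° = -101.9°.
Negative ⇒ the second point lies to the west; separation 101.9°.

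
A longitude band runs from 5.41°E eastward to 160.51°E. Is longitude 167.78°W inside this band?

No

Band width going east from +5.41° to +160.51°: ((160.51 − 5.41) mod 360) = 155.10°.
Offset of -167.78° east of the west edge: ((-167.78 − 5.41) mod 360) = 186.81°.
186.81° > 155.10° ⇒ outside.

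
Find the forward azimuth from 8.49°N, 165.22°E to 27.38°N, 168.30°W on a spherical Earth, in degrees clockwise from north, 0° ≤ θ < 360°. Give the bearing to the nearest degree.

Δλ = -168.30 − 165.22 = -333.52°; wrapped into (−180°, 180°]: 26.48°.
θ = atan2( sin Δλ · cos φ₂ , cos φ₁ · sin φ₂ − sin φ₁ · cos φ₂ · cos Δλ )
  = atan2(0.39594, 0.33751) = 49.555° → normalised to [0°, 360°): 49.555°.

50°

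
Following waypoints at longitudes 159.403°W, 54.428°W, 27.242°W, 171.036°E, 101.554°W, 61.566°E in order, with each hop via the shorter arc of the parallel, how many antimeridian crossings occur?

2

Leg 1: -159.403° → -54.428°, shortest Δλ = 104.975° (east) — does not cross 180°.
Leg 2: -54.428° → -27.242°, shortest Δλ = 27.186° (east) — does not cross 180°.
Leg 3: -27.242° → +171.036°, shortest Δλ = -161.722° (west) — crosses 180°.
Leg 4: +171.036° → -101.554°, shortest Δλ = 87.41° (east) — crosses 180°.
Leg 5: -101.554° → +61.566°, shortest Δλ = 163.12° (east) — does not cross 180°.
Total crossings: 2.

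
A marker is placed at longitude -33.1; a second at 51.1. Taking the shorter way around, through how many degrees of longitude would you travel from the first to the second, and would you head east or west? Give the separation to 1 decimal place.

Raw difference: 51.1 − -33.1 = 84.2°.
Normalise into (−180°, 180°]: 84.2° stays 84.2°.
Positive ⇒ the second point lies to the east; separation 84.2°.

84.2° east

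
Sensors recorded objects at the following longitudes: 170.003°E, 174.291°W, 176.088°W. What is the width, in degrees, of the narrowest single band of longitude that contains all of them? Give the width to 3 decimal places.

15.706°

Sort the longitudes: -176.088°, -174.291°, +170.003°.
Eastward gaps between consecutive values (wrapping around): 1.797°, 344.294°, 13.909°.
Largest gap = 344.294° ⇒ minimal covering band is its complement: 360° − 344.294° = 15.706°.
Band runs from +170.003° eastward to -174.291°, crossing the antimeridian.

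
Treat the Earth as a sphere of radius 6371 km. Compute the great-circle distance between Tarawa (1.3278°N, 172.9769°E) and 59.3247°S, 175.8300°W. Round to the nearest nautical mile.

Δλ = -175.8300 − 172.9769 = -348.8069°; wrapped into (−180°, 180°]: 11.1931°.
Δφ = -59.3247 − 1.3278 = -60.6525°.
a = sin²(Δφ/2) + cos φ₁ · cos φ₂ · sin²(Δλ/2) = 0.259798.
c = 2·atan2(√a, √(1−a)) = 1.06968 rad → d = 6371·c ≈ 6814.94 km ≈ 3679.77 nmi.

3680 nmi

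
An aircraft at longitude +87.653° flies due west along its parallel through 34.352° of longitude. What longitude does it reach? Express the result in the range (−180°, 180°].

Start at +87.653°; shift −34.352° → +53.301°.
+53.301° already lies in (−180°, 180°].

+53.301°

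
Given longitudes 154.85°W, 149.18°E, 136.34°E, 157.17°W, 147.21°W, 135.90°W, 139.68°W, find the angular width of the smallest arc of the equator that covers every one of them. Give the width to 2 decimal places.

87.76°

Sort the longitudes: -157.17°, -154.85°, -147.21°, -139.68°, -135.90°, +136.34°, +149.18°.
Eastward gaps between consecutive values (wrapping around): 2.32°, 7.64°, 7.53°, 3.78°, 272.24°, 12.84°, 53.65°.
Largest gap = 272.24° ⇒ minimal covering band is its complement: 360° − 272.24° = 87.76°.
Band runs from +136.34° eastward to -135.90°, crossing the antimeridian.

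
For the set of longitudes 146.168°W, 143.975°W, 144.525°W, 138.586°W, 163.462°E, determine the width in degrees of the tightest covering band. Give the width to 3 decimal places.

57.952°

Sort the longitudes: -146.168°, -144.525°, -143.975°, -138.586°, +163.462°.
Eastward gaps between consecutive values (wrapping around): 1.643°, 0.550°, 5.389°, 302.048°, 50.370°.
Largest gap = 302.048° ⇒ minimal covering band is its complement: 360° − 302.048° = 57.952°.
Band runs from +163.462° eastward to -138.586°, crossing the antimeridian.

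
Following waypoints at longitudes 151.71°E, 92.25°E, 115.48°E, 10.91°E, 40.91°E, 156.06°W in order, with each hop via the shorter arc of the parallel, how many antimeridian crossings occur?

1

Leg 1: +151.71° → +92.25°, shortest Δλ = -59.46° (west) — does not cross 180°.
Leg 2: +92.25° → +115.48°, shortest Δλ = 23.23° (east) — does not cross 180°.
Leg 3: +115.48° → +10.91°, shortest Δλ = -104.57° (west) — does not cross 180°.
Leg 4: +10.91° → +40.91°, shortest Δλ = 30.0° (east) — does not cross 180°.
Leg 5: +40.91° → -156.06°, shortest Δλ = 163.03° (east) — crosses 180°.
Total crossings: 1.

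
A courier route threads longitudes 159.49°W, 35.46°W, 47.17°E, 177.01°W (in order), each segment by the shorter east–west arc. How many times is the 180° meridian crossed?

1

Leg 1: -159.49° → -35.46°, shortest Δλ = 124.03° (east) — does not cross 180°.
Leg 2: -35.46° → +47.17°, shortest Δλ = 82.63° (east) — does not cross 180°.
Leg 3: +47.17° → -177.01°, shortest Δλ = 135.82° (east) — crosses 180°.
Total crossings: 1.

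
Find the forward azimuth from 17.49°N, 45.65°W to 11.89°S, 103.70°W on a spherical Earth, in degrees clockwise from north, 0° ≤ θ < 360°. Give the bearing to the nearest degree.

247°

Δλ = -103.70 − -45.65 = -58.05°.
θ = atan2( sin Δλ · cos φ₂ , cos φ₁ · sin φ₂ − sin φ₁ · cos φ₂ · cos Δλ )
  = atan2(-0.83031, -0.35214) = -112.982° → normalised to [0°, 360°): 247.018°.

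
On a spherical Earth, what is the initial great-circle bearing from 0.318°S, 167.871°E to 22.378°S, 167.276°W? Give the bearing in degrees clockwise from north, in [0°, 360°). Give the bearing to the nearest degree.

134°

Δλ = -167.276 − 167.871 = -335.147°; wrapped into (−180°, 180°]: 24.853°.
θ = atan2( sin Δλ · cos φ₂ , cos φ₁ · sin φ₂ − sin φ₁ · cos φ₂ · cos Δλ )
  = atan2(0.38864, -0.37605) = 134.057° → normalised to [0°, 360°): 134.057°.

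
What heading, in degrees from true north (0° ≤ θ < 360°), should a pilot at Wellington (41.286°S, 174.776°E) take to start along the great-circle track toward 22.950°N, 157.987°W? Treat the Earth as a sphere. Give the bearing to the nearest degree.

Δλ = -157.987 − 174.776 = -332.763°; wrapped into (−180°, 180°]: 27.237°.
θ = atan2( sin Δλ · cos φ₂ , cos φ₁ · sin φ₂ − sin φ₁ · cos φ₂ · cos Δλ )
  = atan2(0.42145, 0.83322) = 26.830° → normalised to [0°, 360°): 26.830°.

27°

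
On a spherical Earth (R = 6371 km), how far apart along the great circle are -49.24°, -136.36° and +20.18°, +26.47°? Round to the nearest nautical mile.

8878 nmi

Δλ = 26.47 − -136.36 = 162.83°.
Δφ = 20.18 − -49.24 = 69.42°.
a = sin²(Δφ/2) + cos φ₁ · cos φ₂ · sin²(Δλ/2) = 0.923400.
c = 2·atan2(√a, √(1−a)) = 2.58074 rad → d = 6371·c ≈ 16441.88 km ≈ 8877.90 nmi.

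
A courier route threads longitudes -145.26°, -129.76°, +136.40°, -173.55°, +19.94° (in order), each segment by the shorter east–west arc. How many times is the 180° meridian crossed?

3

Leg 1: -145.26° → -129.76°, shortest Δλ = 15.5° (east) — does not cross 180°.
Leg 2: -129.76° → +136.40°, shortest Δλ = -93.84° (west) — crosses 180°.
Leg 3: +136.40° → -173.55°, shortest Δλ = 50.05° (east) — crosses 180°.
Leg 4: -173.55° → +19.94°, shortest Δλ = -166.51° (west) — crosses 180°.
Total crossings: 3.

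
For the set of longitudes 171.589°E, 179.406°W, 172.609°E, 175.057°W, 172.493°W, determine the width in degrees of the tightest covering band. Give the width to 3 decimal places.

15.918°

Sort the longitudes: -179.406°, -175.057°, -172.493°, +171.589°, +172.609°.
Eastward gaps between consecutive values (wrapping around): 4.349°, 2.564°, 344.082°, 1.020°, 7.985°.
Largest gap = 344.082° ⇒ minimal covering band is its complement: 360° − 344.082° = 15.918°.
Band runs from +171.589° eastward to -172.493°, crossing the antimeridian.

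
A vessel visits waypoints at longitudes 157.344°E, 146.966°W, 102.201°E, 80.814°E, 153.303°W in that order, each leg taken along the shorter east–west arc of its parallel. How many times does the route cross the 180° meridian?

3

Leg 1: +157.344° → -146.966°, shortest Δλ = 55.69° (east) — crosses 180°.
Leg 2: -146.966° → +102.201°, shortest Δλ = -110.833° (west) — crosses 180°.
Leg 3: +102.201° → +80.814°, shortest Δλ = -21.387° (west) — does not cross 180°.
Leg 4: +80.814° → -153.303°, shortest Δλ = 125.883° (east) — crosses 180°.
Total crossings: 3.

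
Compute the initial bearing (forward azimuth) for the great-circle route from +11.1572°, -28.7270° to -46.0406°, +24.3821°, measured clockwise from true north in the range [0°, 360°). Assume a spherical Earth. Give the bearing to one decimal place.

Δλ = 24.3821 − -28.7270 = 53.1091°.
θ = atan2( sin Δλ · cos φ₂ , cos φ₁ · sin φ₂ − sin φ₁ · cos φ₂ · cos Δλ )
  = atan2(0.55517, -0.78686) = 144.795° → normalised to [0°, 360°): 144.795°.

144.8°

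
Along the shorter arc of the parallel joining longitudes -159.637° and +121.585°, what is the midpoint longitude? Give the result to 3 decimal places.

Signed shortest Δλ from -159.637° to +121.585° is -78.778°.
Midpoint longitude = -159.637° + (-78.778°)/2 = -159.637° − 39.389° = -199.026°.
Normalise into (−180°, 180°]: +160.974°.
(The naïve average (-159.637 + +121.585)/2 = -19.026° is on the wrong side of the globe.)

+160.974°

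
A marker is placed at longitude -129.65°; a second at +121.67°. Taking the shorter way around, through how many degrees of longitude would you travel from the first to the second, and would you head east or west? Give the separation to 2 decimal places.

Raw difference: 121.67 − -129.65 = 251.32°.
Normalise into (−180°, 180°]: 251.32° − 360° = -108.68°.
Negative ⇒ the second point lies to the west; separation 108.68°.

108.68° west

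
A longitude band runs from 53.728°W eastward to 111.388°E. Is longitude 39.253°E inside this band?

Band width going east from -53.728° to +111.388°: ((111.388 − -53.728) mod 360) = 165.116°.
Offset of +39.253° east of the west edge: ((39.253 − -53.728) mod 360) = 92.981°.
92.981° ≤ 165.116° ⇒ inside.

Yes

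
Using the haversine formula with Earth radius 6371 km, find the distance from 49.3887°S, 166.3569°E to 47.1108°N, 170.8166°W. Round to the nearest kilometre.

10953 km

Δλ = -170.8166 − 166.3569 = -337.1735°; wrapped into (−180°, 180°]: 22.8265°.
Δφ = 47.1108 − -49.3887 = 96.4995°.
a = sin²(Δφ/2) + cos φ₁ · cos φ₂ · sin²(Δλ/2) = 0.573945.
c = 2·atan2(√a, √(1−a)) = 1.71923 rad → d = 6371·c ≈ 10953.21 km.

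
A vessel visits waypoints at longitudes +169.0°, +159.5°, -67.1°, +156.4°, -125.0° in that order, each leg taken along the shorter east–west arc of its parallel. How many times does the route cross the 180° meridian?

3

Leg 1: +169.0° → +159.5°, shortest Δλ = -9.5° (west) — does not cross 180°.
Leg 2: +159.5° → -67.1°, shortest Δλ = 133.4° (east) — crosses 180°.
Leg 3: -67.1° → +156.4°, shortest Δλ = -136.5° (west) — crosses 180°.
Leg 4: +156.4° → -125.0°, shortest Δλ = 78.6° (east) — crosses 180°.
Total crossings: 3.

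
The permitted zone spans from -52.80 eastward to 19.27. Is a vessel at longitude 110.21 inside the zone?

No

Band width going east from -52.80° to +19.27°: ((19.27 − -52.80) mod 360) = 72.07°.
Offset of +110.21° east of the west edge: ((110.21 − -52.80) mod 360) = 163.01°.
163.01° > 72.07° ⇒ outside.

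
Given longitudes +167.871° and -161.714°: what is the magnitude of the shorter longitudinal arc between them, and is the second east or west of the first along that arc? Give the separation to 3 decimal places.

30.415° east

Raw difference: -161.714 − 167.871 = -329.585°.
Normalise into (−180°, 180°]: -329.585° + 360° = 30.415°.
Positive ⇒ the second point lies to the east; separation 30.415°.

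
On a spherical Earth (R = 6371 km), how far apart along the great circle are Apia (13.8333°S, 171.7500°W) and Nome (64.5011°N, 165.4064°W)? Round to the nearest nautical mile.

4712 nmi

Δλ = -165.4064 − -171.7500 = 6.3436°.
Δφ = 64.5011 − -13.8333 = 78.3344°.
a = sin²(Δφ/2) + cos φ₁ · cos φ₂ · sin²(Δλ/2) = 0.400180.
c = 2·atan2(√a, √(1−a)) = 1.36981 rad → d = 6371·c ≈ 8727.03 km ≈ 4712.22 nmi.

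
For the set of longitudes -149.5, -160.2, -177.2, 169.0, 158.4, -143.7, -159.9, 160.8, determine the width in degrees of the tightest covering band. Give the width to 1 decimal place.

57.9°

Sort the longitudes: -177.2°, -160.2°, -159.9°, -149.5°, -143.7°, +158.4°, +160.8°, +169.0°.
Eastward gaps between consecutive values (wrapping around): 17.0°, 0.3°, 10.4°, 5.8°, 302.1°, 2.4°, 8.2°, 13.8°.
Largest gap = 302.1° ⇒ minimal covering band is its complement: 360° − 302.1° = 57.9°.
Band runs from +158.4° eastward to -143.7°, crossing the antimeridian.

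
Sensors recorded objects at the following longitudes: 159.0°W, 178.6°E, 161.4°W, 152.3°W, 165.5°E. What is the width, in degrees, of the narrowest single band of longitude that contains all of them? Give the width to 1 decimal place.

42.2°

Sort the longitudes: -161.4°, -159.0°, -152.3°, +165.5°, +178.6°.
Eastward gaps between consecutive values (wrapping around): 2.4°, 6.7°, 317.8°, 13.1°, 20.0°.
Largest gap = 317.8° ⇒ minimal covering band is its complement: 360° − 317.8° = 42.2°.
Band runs from +165.5° eastward to -152.3°, crossing the antimeridian.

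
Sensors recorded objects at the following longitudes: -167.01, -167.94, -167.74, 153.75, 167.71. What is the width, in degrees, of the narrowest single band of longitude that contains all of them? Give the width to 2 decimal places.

39.24°

Sort the longitudes: -167.94°, -167.74°, -167.01°, +153.75°, +167.71°.
Eastward gaps between consecutive values (wrapping around): 0.20°, 0.73°, 320.76°, 13.96°, 24.35°.
Largest gap = 320.76° ⇒ minimal covering band is its complement: 360° − 320.76° = 39.24°.
Band runs from +153.75° eastward to -167.01°, crossing the antimeridian.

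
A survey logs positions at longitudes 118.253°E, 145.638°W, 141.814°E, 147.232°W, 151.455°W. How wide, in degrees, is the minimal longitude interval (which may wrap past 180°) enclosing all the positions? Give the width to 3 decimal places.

Sort the longitudes: -151.455°, -147.232°, -145.638°, +118.253°, +141.814°.
Eastward gaps between consecutive values (wrapping around): 4.223°, 1.594°, 263.891°, 23.561°, 66.731°.
Largest gap = 263.891° ⇒ minimal covering band is its complement: 360° − 263.891° = 96.109°.
Band runs from +118.253° eastward to -145.638°, crossing the antimeridian.

96.109°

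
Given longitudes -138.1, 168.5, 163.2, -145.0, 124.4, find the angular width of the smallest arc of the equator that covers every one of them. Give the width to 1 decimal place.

Sort the longitudes: -145.0°, -138.1°, +124.4°, +163.2°, +168.5°.
Eastward gaps between consecutive values (wrapping around): 6.9°, 262.5°, 38.8°, 5.3°, 46.5°.
Largest gap = 262.5° ⇒ minimal covering band is its complement: 360° − 262.5° = 97.5°.
Band runs from +124.4° eastward to -138.1°, crossing the antimeridian.

97.5°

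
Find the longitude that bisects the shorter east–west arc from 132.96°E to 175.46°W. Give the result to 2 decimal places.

158.75°E

Signed shortest Δλ from +132.96° to -175.46° is +51.58°.
Midpoint longitude = +132.96° + (+51.58°)/2 = +132.96° + 25.79° = +158.75°.
(The naïve average (+132.96 + -175.46)/2 = -21.25° is on the wrong side of the globe.)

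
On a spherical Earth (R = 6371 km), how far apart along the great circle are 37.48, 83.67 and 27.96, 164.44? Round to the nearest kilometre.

7402 km

Δλ = 164.44 − 83.67 = 80.77°.
Δφ = 27.96 − 37.48 = -9.52°.
a = sin²(Δφ/2) + cos φ₁ · cos φ₂ · sin²(Δλ/2) = 0.301140.
c = 2·atan2(√a, √(1−a)) = 1.16177 rad → d = 6371·c ≈ 7401.61 km.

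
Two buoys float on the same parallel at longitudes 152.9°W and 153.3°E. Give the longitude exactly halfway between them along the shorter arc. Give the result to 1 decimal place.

179.8°W

Signed shortest Δλ from -152.9° to +153.3° is -53.8°.
Midpoint longitude = -152.9° + (-53.8°)/2 = -152.9° − 26.9° = -179.8°.
(The naïve average (-152.9 + +153.3)/2 = 0.2° is on the wrong side of the globe.)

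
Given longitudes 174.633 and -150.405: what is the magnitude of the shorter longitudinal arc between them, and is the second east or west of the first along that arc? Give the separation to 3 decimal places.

Raw difference: -150.405 − 174.633 = -325.038°.
Normalise into (−180°, 180°]: -325.038° + 360° = 34.962°.
Positive ⇒ the second point lies to the east; separation 34.962°.

34.962° east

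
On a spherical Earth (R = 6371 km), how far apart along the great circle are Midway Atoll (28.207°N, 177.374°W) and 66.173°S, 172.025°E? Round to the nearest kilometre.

Δλ = 172.025 − -177.374 = 349.399°; wrapped into (−180°, 180°]: -10.601°.
Δφ = -66.173 − 28.207 = -94.380°.
a = sin²(Δφ/2) + cos φ₁ · cos φ₂ · sin²(Δλ/2) = 0.541224.
c = 2·atan2(√a, √(1−a)) = 1.65334 rad → d = 6371·c ≈ 10533.41 km.

10533 km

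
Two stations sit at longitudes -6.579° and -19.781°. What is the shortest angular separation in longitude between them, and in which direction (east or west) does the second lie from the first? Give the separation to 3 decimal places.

Raw difference: -19.781 − -6.579 = -13.202°.
Normalise into (−180°, 180°]: -13.202° stays -13.202°.
Negative ⇒ the second point lies to the west; separation 13.202°.

13.202° west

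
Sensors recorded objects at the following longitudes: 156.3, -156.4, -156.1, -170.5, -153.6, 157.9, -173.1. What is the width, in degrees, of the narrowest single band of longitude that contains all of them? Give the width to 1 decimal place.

50.1°

Sort the longitudes: -173.1°, -170.5°, -156.4°, -156.1°, -153.6°, +156.3°, +157.9°.
Eastward gaps between consecutive values (wrapping around): 2.6°, 14.1°, 0.3°, 2.5°, 309.9°, 1.6°, 29.0°.
Largest gap = 309.9° ⇒ minimal covering band is its complement: 360° − 309.9° = 50.1°.
Band runs from +156.3° eastward to -153.6°, crossing the antimeridian.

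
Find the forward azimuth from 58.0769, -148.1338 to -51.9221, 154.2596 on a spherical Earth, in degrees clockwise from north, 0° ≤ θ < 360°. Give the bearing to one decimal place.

Δλ = 154.2596 − -148.1338 = 302.3934°; wrapped into (−180°, 180°]: -57.6066°.
θ = atan2( sin Δλ · cos φ₂ , cos φ₁ · sin φ₂ − sin φ₁ · cos φ₂ · cos Δλ )
  = atan2(-0.52076, -0.69667) = -143.222° → normalised to [0°, 360°): 216.778°.

216.8°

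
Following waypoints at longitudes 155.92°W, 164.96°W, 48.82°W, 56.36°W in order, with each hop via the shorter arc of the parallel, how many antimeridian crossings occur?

Leg 1: -155.92° → -164.96°, shortest Δλ = -9.04° (west) — does not cross 180°.
Leg 2: -164.96° → -48.82°, shortest Δλ = 116.14° (east) — does not cross 180°.
Leg 3: -48.82° → -56.36°, shortest Δλ = -7.54° (west) — does not cross 180°.
Total crossings: 0.

0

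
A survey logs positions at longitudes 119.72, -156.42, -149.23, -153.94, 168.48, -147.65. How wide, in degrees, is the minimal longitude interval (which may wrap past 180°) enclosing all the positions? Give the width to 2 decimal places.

Sort the longitudes: -156.42°, -153.94°, -149.23°, -147.65°, +119.72°, +168.48°.
Eastward gaps between consecutive values (wrapping around): 2.48°, 4.71°, 1.58°, 267.37°, 48.76°, 35.10°.
Largest gap = 267.37° ⇒ minimal covering band is its complement: 360° − 267.37° = 92.63°.
Band runs from +119.72° eastward to -147.65°, crossing the antimeridian.

92.63°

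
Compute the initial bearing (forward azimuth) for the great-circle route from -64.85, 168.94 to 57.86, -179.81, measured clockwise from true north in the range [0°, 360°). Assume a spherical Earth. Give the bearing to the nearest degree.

7°

Δλ = -179.81 − 168.94 = -348.75°; wrapped into (−180°, 180°]: 11.25°.
θ = atan2( sin Δλ · cos φ₂ , cos φ₁ · sin φ₂ − sin φ₁ · cos φ₂ · cos Δλ )
  = atan2(0.10379, 0.83216) = 7.109° → normalised to [0°, 360°): 7.109°.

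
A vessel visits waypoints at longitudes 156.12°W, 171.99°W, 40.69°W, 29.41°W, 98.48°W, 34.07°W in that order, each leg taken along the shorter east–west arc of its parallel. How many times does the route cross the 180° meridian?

0

Leg 1: -156.12° → -171.99°, shortest Δλ = -15.87° (west) — does not cross 180°.
Leg 2: -171.99° → -40.69°, shortest Δλ = 131.3° (east) — does not cross 180°.
Leg 3: -40.69° → -29.41°, shortest Δλ = 11.28° (east) — does not cross 180°.
Leg 4: -29.41° → -98.48°, shortest Δλ = -69.07° (west) — does not cross 180°.
Leg 5: -98.48° → -34.07°, shortest Δλ = 64.41° (east) — does not cross 180°.
Total crossings: 0.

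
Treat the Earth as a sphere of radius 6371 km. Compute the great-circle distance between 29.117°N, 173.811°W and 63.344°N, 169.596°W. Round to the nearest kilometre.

Δλ = -169.596 − -173.811 = 4.215°.
Δφ = 63.344 − 29.117 = 34.227°.
a = sin²(Δφ/2) + cos φ₁ · cos φ₂ · sin²(Δλ/2) = 0.087122.
c = 2·atan2(√a, √(1−a)) = 0.59926 rad → d = 6371·c ≈ 3817.86 km.

3818 km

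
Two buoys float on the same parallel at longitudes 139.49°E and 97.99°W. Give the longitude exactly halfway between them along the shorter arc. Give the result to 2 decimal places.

159.25°W

Signed shortest Δλ from +139.49° to -97.99° is +122.52°.
Midpoint longitude = +139.49° + (+122.52°)/2 = +139.49° + 61.26° = +200.75°.
Normalise into (−180°, 180°]: -159.25°.
(The naïve average (+139.49 + -97.99)/2 = 20.75° is on the wrong side of the globe.)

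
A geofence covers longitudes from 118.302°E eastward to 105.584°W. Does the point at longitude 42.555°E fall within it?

No

Band width going east from +118.302° to -105.584°: ((-105.584 − 118.302) mod 360) = 136.114°.
Offset of +42.555° east of the west edge: ((42.555 − 118.302) mod 360) = 284.253°.
284.253° > 136.114° ⇒ outside.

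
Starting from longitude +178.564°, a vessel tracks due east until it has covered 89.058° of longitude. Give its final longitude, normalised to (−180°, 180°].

Start at +178.564°; shift +89.058° → +267.622°.
+267.622° lies outside (−180°, 180°]; subtract 360° → -92.378°.

-92.378°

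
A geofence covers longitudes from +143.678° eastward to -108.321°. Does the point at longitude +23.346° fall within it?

Band width going east from +143.678° to -108.321°: ((-108.321 − 143.678) mod 360) = 108.001°.
Offset of +23.346° east of the west edge: ((23.346 − 143.678) mod 360) = 239.668°.
239.668° > 108.001° ⇒ outside.

No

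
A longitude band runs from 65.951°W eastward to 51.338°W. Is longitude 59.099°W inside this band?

Yes

Band width going east from -65.951° to -51.338°: ((-51.338 − -65.951) mod 360) = 14.613°.
Offset of -59.099° east of the west edge: ((-59.099 − -65.951) mod 360) = 6.852°.
6.852° ≤ 14.613° ⇒ inside.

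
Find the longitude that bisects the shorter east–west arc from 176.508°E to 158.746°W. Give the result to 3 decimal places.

Signed shortest Δλ from +176.508° to -158.746° is +24.746°.
Midpoint longitude = +176.508° + (+24.746°)/2 = +176.508° + 12.373° = +188.881°.
Normalise into (−180°, 180°]: -171.119°.
(The naïve average (+176.508 + -158.746)/2 = 8.881° is on the wrong side of the globe.)

171.119°W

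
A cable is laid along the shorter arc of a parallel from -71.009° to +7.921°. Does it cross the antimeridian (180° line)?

No

Signed shortest Δλ = ((7.921 − -71.009 + 180) mod 360) − 180 = 78.93°.
Going east by 78.93° from -71.009° reaches +7.921° without touching 180°.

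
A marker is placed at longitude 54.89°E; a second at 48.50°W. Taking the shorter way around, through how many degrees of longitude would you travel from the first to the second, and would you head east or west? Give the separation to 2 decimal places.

Raw difference: -48.50 − 54.89 = -103.39°.
Normalise into (−180°, 180°]: -103.39° stays -103.39°.
Negative ⇒ the second point lies to the west; separation 103.39°.

103.39° west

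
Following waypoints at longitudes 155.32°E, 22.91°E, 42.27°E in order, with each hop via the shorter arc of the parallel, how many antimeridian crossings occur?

Leg 1: +155.32° → +22.91°, shortest Δλ = -132.41° (west) — does not cross 180°.
Leg 2: +22.91° → +42.27°, shortest Δλ = 19.36° (east) — does not cross 180°.
Total crossings: 0.

0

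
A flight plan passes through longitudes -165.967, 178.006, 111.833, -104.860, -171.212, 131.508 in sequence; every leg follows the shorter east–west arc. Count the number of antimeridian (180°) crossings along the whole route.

Leg 1: -165.967° → +178.006°, shortest Δλ = -16.027° (west) — crosses 180°.
Leg 2: +178.006° → +111.833°, shortest Δλ = -66.173° (west) — does not cross 180°.
Leg 3: +111.833° → -104.860°, shortest Δλ = 143.307° (east) — crosses 180°.
Leg 4: -104.860° → -171.212°, shortest Δλ = -66.352° (west) — does not cross 180°.
Leg 5: -171.212° → +131.508°, shortest Δλ = -57.28° (west) — crosses 180°.
Total crossings: 3.

3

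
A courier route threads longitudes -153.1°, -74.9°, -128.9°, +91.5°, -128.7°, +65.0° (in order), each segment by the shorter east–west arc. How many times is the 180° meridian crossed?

3

Leg 1: -153.1° → -74.9°, shortest Δλ = 78.2° (east) — does not cross 180°.
Leg 2: -74.9° → -128.9°, shortest Δλ = -54.0° (west) — does not cross 180°.
Leg 3: -128.9° → +91.5°, shortest Δλ = -139.6° (west) — crosses 180°.
Leg 4: +91.5° → -128.7°, shortest Δλ = 139.8° (east) — crosses 180°.
Leg 5: -128.7° → +65.0°, shortest Δλ = -166.3° (west) — crosses 180°.
Total crossings: 3.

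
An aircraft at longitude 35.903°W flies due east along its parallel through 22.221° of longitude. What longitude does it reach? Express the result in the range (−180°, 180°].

13.682°W

Start at -35.903°; shift +22.221° → -13.682°.
-13.682° already lies in (−180°, 180°].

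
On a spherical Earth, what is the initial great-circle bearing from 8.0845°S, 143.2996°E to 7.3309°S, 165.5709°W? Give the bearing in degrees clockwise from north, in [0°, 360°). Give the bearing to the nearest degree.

93°

Δλ = -165.5709 − 143.2996 = -308.8705°; wrapped into (−180°, 180°]: 51.1295°.
θ = atan2( sin Δλ · cos φ₂ , cos φ₁ · sin φ₂ − sin φ₁ · cos φ₂ · cos Δλ )
  = atan2(0.77220, -0.03880) = 92.876° → normalised to [0°, 360°): 92.876°.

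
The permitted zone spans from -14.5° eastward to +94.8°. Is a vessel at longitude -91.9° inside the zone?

No

Band width going east from -14.5° to +94.8°: ((94.8 − -14.5) mod 360) = 109.3°.
Offset of -91.9° east of the west edge: ((-91.9 − -14.5) mod 360) = 282.6°.
282.6° > 109.3° ⇒ outside.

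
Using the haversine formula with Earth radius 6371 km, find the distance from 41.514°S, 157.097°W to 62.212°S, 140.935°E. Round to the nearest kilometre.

4600 km

Δλ = 140.935 − -157.097 = 298.032°; wrapped into (−180°, 180°]: -61.968°.
Δφ = -62.212 − -41.514 = -20.698°.
a = sin²(Δφ/2) + cos φ₁ · cos φ₂ · sin²(Δλ/2) = 0.124786.
c = 2·atan2(√a, √(1−a)) = 0.72209 rad → d = 6371·c ≈ 4600.43 km.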